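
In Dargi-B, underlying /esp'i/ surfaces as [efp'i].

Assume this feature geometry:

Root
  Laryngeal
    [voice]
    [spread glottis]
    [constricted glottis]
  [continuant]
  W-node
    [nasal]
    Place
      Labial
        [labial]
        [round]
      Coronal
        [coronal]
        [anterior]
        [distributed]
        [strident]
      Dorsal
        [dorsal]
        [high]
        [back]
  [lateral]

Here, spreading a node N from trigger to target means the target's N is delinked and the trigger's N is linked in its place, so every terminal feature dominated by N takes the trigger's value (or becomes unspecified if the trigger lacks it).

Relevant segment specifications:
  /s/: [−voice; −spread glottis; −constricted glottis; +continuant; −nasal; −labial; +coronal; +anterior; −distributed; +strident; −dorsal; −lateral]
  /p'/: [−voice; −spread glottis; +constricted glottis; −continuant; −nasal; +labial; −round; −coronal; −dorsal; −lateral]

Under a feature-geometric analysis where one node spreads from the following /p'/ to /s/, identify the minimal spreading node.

Place

Comparing /s/ with its surface form [f], the features that change are [labial], [round], [coronal], [anterior], [distributed], [strident].
The smallest constituent containing every changed terminal is Place — each of its daughters lacks at least one of the affected features.
Delinking /s/'s Place and associating /p'/'s Place gives precisely the feature bundle of [f].
[constricted glottis], [continuant] stay as in /s/ although /p'/ differs there, so no node dominating them spread; among the remaining candidates Place is the lowest that derives the output.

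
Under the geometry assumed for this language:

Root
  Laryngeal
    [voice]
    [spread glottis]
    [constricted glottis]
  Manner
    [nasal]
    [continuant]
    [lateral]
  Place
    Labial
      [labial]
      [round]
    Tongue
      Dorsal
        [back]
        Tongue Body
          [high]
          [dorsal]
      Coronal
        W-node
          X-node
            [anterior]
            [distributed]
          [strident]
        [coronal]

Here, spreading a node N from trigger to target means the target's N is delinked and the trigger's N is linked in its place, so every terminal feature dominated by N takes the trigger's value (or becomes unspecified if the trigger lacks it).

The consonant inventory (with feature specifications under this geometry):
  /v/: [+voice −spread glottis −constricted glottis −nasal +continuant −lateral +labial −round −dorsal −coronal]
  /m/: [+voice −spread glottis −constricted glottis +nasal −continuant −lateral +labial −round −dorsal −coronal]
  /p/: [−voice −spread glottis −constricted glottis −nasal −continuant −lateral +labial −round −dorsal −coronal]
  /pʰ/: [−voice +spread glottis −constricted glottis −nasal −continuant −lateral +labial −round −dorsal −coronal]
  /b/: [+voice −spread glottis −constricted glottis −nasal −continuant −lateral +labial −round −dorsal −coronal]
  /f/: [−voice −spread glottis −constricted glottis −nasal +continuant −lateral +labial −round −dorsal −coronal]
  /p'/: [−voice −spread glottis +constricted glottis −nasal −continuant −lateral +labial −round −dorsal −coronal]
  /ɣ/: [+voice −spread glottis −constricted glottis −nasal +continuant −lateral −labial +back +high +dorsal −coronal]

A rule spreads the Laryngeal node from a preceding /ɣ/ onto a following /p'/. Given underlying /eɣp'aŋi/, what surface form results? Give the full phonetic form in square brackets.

[eɣbaŋi]

Laryngeal immediately or transitively dominates [voice], [spread glottis], [constricted glottis].
Spreading Laryngeal from /ɣ/ onto /p'/ replaces those values with /ɣ/'s: [+voice], [−spread glottis], [−constricted glottis]. Features outside Laryngeal ([nasal], [continuant], [lateral], …) stay as in /p'/.
The resulting bundle matches /b/ in the inventory; substituting it for /p'/ gives [eɣbaŋi].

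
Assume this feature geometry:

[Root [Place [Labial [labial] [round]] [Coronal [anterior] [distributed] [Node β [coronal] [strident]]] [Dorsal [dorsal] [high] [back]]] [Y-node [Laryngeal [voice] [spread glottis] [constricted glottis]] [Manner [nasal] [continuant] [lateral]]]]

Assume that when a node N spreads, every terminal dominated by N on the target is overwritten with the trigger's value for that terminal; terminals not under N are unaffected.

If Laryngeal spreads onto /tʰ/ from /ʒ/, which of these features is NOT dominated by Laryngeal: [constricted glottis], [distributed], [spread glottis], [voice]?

Under this geometry, Laryngeal contains [voice], [spread glottis], [constricted glottis].
Spreading Laryngeal replaces [spread glottis], [constricted glottis], [voice] with the trigger's values, since each sits inside the Laryngeal constituent.
But [distributed] is a dependent of Coronal, outside Laryngeal; it is therefore untouched by the spreading.

[distributed]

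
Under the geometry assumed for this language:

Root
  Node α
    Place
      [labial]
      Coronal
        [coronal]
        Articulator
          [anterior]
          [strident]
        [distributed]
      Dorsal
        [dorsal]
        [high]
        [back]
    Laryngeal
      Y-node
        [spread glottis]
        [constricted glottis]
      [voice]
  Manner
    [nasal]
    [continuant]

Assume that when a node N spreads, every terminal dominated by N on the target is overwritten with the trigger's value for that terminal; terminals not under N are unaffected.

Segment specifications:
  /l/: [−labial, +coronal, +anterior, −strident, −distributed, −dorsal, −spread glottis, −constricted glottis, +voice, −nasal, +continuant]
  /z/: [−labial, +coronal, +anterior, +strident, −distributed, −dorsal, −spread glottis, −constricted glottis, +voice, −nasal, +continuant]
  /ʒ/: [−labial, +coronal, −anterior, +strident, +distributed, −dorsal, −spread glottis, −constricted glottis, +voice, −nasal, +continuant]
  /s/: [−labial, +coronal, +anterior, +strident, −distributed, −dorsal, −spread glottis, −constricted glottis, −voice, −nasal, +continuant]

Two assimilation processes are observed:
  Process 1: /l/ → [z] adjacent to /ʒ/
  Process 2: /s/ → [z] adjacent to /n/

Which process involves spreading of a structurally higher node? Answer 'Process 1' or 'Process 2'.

Process 1 alters [strident]; the lowest dominating node is [strident] (depth 5 from Root).
Process 2 alters [voice]; the lowest dominating node is [voice] (depth 3 from Root).
Depth 3 < depth 5; Process 2 involves the structurally higher constituent [voice].

Process 2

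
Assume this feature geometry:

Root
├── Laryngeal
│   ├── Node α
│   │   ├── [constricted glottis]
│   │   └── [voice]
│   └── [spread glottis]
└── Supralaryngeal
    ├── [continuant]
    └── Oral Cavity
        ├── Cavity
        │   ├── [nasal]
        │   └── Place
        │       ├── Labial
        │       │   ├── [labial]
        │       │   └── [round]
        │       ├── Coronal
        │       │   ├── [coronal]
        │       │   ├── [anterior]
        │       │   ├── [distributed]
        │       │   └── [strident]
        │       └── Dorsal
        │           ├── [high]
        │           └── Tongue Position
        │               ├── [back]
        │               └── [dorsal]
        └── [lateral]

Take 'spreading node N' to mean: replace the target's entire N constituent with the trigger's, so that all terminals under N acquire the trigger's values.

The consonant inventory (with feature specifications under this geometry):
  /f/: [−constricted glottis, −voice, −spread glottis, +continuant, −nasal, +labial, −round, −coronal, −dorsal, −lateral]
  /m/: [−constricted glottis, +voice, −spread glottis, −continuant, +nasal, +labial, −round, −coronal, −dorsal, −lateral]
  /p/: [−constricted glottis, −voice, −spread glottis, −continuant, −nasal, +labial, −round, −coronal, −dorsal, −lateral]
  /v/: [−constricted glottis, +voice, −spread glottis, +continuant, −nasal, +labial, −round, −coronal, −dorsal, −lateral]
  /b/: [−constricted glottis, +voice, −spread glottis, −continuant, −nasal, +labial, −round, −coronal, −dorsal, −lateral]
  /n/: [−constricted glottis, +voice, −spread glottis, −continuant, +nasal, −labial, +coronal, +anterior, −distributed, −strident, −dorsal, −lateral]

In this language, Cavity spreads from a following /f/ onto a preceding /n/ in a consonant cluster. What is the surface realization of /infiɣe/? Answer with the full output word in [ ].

Cavity immediately or transitively dominates [nasal], [labial], [round], [coronal], [anterior], [distributed], [strident], [high], [back], [dorsal].
The target acquires /f/'s values for everything under Cavity — [−nasal], [+labial], [−round], [−coronal], [−dorsal] — while keeping its own [constricted glottis], [voice], [spread glottis], ….
The resulting bundle matches /b/ in the inventory; substituting it for /n/ gives [ibfiɣe].

[ibfiɣe]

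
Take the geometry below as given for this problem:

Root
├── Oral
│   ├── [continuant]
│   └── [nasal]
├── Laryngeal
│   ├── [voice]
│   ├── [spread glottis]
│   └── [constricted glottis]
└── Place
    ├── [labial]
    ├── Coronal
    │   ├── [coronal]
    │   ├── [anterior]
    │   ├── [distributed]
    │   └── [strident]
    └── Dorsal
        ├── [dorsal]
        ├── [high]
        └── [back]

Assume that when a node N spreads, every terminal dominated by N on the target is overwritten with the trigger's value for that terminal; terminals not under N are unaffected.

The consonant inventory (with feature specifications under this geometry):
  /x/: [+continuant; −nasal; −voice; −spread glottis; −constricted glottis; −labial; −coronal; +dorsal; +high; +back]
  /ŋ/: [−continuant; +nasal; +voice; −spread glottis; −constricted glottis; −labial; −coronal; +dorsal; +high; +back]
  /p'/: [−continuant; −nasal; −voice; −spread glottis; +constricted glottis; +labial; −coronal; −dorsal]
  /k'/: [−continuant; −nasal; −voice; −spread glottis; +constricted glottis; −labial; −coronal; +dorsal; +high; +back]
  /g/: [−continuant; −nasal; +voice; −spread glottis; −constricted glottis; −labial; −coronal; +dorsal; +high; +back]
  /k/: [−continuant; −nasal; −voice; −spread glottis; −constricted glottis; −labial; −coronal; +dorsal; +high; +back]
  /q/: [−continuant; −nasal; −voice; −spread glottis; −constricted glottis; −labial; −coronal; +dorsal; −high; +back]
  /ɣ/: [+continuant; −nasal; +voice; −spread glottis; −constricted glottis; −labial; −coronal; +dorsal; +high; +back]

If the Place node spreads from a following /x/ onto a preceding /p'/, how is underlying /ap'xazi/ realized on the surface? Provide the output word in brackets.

[ak'xazi]

Terminals under Place in this geometry: [labial], [coronal], [anterior], [distributed], [strident], [dorsal], [high], [back].
Spreading Place from /x/ onto /p'/ replaces those values with /x/'s: [−labial], [−coronal], [+dorsal], [+high], [+back]. Features outside Place ([continuant], [nasal], [voice], …) stay as in /p'/.
Among the inventory, only /k'/ has exactly this specification, giving the surface form [ak'xazi].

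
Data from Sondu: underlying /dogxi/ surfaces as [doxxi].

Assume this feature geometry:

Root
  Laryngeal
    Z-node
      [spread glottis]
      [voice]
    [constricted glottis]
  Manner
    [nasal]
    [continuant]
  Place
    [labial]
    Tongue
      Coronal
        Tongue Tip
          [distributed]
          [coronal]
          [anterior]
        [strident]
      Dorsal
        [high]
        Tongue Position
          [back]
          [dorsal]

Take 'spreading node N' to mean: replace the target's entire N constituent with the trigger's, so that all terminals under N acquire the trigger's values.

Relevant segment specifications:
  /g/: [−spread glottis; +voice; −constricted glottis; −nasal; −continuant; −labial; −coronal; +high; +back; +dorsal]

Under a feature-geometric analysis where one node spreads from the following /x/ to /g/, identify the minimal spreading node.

Root

The alternation /g/ → [x] changes [voice], [continuant] and nothing else.
The smallest constituent containing every changed terminal is Root — each of its daughters lacks at least one of the affected features.
Spreading Root from /x/ overwrites each of those terminals with /x/'s values, yielding exactly [x].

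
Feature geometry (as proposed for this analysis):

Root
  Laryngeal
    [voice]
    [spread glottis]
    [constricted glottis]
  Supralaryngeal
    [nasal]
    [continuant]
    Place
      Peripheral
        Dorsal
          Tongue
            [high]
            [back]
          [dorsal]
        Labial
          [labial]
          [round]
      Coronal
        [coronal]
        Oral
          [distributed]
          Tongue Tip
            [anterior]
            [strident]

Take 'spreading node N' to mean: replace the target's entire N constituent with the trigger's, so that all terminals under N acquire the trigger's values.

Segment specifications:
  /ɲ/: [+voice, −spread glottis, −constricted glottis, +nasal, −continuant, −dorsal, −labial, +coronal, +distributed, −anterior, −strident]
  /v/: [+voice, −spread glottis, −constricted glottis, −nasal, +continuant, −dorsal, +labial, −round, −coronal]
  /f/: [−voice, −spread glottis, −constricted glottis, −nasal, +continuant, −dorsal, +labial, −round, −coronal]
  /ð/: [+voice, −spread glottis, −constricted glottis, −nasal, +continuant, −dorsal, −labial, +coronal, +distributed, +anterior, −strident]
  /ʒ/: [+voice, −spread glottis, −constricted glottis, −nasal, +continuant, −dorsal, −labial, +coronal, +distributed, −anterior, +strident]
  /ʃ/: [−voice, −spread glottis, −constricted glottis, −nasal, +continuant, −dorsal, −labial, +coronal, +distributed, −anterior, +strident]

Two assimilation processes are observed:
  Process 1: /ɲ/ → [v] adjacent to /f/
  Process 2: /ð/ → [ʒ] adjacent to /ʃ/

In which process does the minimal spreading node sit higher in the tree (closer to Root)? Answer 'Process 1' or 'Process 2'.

Process 1: the features that change are [nasal], [continuant], [labial], [round], [coronal], [anterior], [distributed], [strident]; the minimal node is Supralaryngeal (depth 1).
Process 2 alters [anterior], [strident]; the lowest common ancestor is Tongue Tip (depth 5 from Root).
Depth 1 < depth 5; Process 1 involves the structurally higher constituent Supralaryngeal.

Process 1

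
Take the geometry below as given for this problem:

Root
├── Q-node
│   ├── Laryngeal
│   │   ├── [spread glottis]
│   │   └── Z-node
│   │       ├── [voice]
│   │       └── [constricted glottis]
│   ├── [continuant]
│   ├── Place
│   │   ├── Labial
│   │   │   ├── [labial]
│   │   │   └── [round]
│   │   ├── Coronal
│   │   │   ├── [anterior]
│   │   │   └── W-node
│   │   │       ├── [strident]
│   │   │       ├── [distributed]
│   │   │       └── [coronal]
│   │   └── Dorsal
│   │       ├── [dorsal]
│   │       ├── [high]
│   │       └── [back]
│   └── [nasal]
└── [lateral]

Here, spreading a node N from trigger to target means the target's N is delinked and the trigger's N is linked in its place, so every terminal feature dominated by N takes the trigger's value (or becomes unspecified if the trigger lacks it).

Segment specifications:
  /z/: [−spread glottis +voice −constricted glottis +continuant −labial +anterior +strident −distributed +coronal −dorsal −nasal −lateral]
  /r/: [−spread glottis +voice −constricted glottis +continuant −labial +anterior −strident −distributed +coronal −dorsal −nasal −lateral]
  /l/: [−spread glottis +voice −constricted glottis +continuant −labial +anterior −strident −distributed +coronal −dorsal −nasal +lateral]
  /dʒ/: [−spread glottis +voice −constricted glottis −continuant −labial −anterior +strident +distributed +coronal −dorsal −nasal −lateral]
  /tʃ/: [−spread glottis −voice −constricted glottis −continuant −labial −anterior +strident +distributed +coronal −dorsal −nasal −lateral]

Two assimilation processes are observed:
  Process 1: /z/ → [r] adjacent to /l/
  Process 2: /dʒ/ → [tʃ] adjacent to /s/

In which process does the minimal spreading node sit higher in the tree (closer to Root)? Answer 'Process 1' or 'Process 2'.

Process 2

In Process 1, [strident] changes, so the minimal spreading node is [strident] at depth 5.
Process 2 alters [voice]; the lowest dominating node is [voice] (depth 4 from Root).
Depth 4 < depth 5; Process 2 involves the structurally higher constituent [voice].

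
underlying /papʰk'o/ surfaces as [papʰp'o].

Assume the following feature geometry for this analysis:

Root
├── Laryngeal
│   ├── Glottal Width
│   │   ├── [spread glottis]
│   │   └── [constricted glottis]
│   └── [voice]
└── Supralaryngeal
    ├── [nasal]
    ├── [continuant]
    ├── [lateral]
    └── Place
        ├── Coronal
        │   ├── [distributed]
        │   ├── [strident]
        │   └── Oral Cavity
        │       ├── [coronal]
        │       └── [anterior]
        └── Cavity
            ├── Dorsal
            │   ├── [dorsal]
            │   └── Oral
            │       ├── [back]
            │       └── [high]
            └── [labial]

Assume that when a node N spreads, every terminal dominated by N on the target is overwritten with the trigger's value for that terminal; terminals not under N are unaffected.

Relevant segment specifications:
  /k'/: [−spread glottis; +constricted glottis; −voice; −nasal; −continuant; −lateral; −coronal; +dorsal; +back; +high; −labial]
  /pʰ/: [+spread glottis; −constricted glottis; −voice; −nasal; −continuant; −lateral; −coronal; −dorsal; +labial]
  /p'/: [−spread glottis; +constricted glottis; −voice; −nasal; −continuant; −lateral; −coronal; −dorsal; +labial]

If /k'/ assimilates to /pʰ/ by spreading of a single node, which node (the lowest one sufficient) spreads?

Comparing /k'/ with its surface form [p'], the features that change are [labial], [dorsal], [high], [back].
The smallest constituent containing every changed terminal is Cavity — each of its daughters lacks at least one of the affected features.
Spreading Cavity from /pʰ/ overwrites each of those terminals with /pʰ/'s values, yielding exactly [p'].
Features on which the two segments disagree outside Cavity, such as [spread glottis], [constricted glottis], are unchanged — nothing dominating them spread, and Cavity is the minimal sufficient constituent.

Cavity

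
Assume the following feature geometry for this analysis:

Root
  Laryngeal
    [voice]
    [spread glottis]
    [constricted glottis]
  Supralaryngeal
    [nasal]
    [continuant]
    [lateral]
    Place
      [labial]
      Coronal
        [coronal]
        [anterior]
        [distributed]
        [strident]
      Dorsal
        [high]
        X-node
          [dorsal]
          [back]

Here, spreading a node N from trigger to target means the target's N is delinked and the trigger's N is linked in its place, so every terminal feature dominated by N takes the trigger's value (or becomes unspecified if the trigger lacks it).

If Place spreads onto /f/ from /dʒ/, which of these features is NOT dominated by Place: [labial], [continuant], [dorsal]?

Place dominates exactly [labial], [coronal], [anterior], [distributed], [strident], [high], [dorsal], [back].
[labial], [dorsal] all lie under Place, so they are overwritten when Place spreads.
[continuant] is not within the Place subtree (it hangs from Supralaryngeal), so /f/'s [continuant] value survives.

[continuant]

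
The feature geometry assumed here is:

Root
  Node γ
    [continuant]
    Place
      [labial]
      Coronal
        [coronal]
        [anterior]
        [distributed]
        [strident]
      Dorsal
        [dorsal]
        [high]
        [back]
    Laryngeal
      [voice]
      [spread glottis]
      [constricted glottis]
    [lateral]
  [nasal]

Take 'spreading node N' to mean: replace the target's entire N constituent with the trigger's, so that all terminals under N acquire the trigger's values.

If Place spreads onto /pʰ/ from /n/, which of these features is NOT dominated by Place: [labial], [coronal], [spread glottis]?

Under this geometry, Place contains [labial], [coronal], [anterior], [distributed], [strident], [dorsal], [high], [back].
Of the listed options, [labial], [coronal] are among these and would be overwritten by spreading Place.
[spread glottis] attaches under Laryngeal, not under Place, so /pʰ/ retains its own value for [spread glottis].

[spread glottis]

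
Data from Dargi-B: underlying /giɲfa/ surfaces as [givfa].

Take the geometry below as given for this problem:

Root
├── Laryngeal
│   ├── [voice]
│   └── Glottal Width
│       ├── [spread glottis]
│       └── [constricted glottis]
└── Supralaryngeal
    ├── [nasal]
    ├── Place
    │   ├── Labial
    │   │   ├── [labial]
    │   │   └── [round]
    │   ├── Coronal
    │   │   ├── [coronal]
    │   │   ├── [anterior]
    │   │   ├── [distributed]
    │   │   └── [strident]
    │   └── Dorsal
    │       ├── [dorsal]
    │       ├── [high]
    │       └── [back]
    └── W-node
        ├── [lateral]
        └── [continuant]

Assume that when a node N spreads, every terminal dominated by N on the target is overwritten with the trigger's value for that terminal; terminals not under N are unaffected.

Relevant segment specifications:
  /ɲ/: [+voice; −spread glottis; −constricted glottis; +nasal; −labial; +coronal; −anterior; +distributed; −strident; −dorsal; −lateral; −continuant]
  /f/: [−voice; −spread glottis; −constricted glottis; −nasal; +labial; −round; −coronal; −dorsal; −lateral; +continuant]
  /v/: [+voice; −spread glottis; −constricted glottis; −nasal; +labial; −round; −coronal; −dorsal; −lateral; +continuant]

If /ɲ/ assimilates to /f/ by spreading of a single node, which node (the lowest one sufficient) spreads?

Supralaryngeal

The alternation /ɲ/ → [v] changes [nasal], [continuant], [labial], [round], [coronal], [anterior], [distributed], [strident] and nothing else.
In this geometry the lowest node dominating all of them is Supralaryngeal: every daughter of Supralaryngeal dominates only a proper subset, so no lower node suffices.
Delinking /ɲ/'s Supralaryngeal and associating /f/'s Supralaryngeal gives precisely the feature bundle of [v].
[voice] — on which /f/ differs from /ɲ/ — is unchanged, so Root cannot have spread; the constituent is no larger than Supralaryngeal.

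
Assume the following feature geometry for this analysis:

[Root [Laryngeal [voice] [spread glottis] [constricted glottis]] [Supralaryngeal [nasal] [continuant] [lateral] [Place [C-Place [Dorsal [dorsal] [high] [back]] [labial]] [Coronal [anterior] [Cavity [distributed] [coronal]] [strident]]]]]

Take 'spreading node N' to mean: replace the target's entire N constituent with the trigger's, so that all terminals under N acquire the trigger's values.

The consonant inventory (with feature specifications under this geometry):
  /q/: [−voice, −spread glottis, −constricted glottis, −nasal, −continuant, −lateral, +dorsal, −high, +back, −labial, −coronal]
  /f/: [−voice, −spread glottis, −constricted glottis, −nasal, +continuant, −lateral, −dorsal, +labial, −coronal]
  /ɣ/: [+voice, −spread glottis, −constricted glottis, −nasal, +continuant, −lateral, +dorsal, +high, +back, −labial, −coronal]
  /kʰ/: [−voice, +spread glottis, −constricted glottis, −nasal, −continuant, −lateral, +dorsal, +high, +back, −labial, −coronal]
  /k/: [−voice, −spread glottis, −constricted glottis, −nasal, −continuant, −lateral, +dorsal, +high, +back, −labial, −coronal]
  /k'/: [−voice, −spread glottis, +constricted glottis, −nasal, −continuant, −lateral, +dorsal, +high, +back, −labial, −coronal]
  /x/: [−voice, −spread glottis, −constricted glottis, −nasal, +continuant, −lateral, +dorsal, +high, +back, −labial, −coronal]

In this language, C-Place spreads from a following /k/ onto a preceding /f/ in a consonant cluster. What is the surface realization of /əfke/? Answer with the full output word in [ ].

[əxke]

C-Place immediately or transitively dominates [dorsal], [high], [back], [labial].
The target acquires /k/'s values for everything under C-Place — [+dorsal], [+high], [+back], [−labial] — while keeping its own [voice], [spread glottis], [constricted glottis], ….
This feature bundle is that of [x], so /əfke/ surfaces as [əxke].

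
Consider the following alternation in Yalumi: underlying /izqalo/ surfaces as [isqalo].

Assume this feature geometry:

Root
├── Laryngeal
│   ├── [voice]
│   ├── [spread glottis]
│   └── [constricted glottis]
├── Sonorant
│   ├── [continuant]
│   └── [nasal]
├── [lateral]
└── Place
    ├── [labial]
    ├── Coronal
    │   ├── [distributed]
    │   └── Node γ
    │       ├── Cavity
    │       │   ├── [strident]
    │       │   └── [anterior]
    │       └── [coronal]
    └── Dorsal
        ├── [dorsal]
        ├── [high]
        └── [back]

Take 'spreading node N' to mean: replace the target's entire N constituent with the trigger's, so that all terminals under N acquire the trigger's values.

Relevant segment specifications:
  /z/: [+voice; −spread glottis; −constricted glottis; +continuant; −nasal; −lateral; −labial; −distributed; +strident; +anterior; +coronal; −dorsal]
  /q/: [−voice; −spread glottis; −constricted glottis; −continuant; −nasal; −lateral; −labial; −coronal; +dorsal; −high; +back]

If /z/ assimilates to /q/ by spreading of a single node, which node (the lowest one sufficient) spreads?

/z/ and [s] differ in [voice]; every other specified feature is identical.
Only a single terminal changes, and /q/ supplies the new value, so [voice] itself is the minimal spreading constituent.
[dorsal], [coronal] stay as in /z/ although /q/ differs there, so no node dominating them spread; among the remaining candidates [voice] is the lowest that derives the output.

[voice]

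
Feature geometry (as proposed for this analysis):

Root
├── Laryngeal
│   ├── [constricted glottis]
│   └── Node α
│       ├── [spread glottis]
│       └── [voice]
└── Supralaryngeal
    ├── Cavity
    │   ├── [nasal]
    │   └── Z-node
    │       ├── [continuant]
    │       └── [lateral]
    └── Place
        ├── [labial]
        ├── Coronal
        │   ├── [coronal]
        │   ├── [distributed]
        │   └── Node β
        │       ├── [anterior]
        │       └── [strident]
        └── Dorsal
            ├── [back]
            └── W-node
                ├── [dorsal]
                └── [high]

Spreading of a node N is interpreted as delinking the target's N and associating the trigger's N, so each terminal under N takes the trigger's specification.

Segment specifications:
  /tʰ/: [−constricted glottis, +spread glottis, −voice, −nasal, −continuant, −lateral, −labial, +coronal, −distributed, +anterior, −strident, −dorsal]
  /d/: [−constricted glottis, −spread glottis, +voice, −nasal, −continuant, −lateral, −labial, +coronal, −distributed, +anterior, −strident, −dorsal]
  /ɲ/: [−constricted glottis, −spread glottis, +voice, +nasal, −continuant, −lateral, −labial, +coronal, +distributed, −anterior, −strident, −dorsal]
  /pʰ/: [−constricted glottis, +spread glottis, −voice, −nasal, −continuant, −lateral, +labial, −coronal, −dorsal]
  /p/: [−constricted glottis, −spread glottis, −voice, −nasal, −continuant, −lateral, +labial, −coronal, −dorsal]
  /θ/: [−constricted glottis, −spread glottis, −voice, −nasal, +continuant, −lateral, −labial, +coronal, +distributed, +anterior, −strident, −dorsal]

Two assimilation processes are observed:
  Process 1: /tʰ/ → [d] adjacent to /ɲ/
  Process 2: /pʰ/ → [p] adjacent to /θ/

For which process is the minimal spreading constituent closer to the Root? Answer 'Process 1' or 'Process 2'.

Process 1

Process 1 alters [voice], [spread glottis]; the lowest common ancestor is Node α (depth 2 from Root).
Process 2: the feature that changes is [spread glottis]; the minimal node is [spread glottis] (depth 3).
Node α is closer to Root than [spread glottis], so Process 1 spreads the higher node.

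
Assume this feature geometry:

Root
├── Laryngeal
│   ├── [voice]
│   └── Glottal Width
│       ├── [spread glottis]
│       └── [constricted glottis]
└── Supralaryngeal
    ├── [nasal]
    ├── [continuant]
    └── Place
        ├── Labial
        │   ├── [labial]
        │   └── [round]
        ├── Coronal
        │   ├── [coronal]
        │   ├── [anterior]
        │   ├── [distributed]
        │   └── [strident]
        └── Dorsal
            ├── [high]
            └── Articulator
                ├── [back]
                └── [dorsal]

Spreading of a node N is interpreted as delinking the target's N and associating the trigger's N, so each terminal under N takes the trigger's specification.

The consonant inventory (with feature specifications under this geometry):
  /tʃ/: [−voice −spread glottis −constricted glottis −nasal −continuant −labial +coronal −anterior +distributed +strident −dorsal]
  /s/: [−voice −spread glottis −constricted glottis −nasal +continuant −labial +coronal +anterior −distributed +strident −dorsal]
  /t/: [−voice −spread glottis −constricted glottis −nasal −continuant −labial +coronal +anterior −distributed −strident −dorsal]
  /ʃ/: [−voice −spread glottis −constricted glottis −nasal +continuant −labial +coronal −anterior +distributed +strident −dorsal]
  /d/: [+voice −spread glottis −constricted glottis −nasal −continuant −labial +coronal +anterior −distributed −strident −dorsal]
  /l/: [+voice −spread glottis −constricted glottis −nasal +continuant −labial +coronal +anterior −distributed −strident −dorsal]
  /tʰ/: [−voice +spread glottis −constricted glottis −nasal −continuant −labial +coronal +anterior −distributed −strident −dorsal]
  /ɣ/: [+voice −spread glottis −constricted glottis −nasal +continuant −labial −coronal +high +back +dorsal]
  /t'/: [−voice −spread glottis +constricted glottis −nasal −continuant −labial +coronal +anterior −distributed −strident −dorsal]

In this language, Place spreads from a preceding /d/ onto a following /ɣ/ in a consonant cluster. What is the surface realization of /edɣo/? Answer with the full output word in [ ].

[edlo]

Terminals under Place in this geometry: [labial], [round], [coronal], [anterior], [distributed], [strident], [high], [back], [dorsal].
After delinking /ɣ/'s Place and linking /d/'s, the affected terminals become [−labial], [+coronal], [+anterior], [−distributed], [−strident], [−dorsal]; [voice], [spread glottis], [constricted glottis], … (outside Place) are retained from /ɣ/.
Among the inventory, only /l/ has exactly this specification, giving the surface form [edlo].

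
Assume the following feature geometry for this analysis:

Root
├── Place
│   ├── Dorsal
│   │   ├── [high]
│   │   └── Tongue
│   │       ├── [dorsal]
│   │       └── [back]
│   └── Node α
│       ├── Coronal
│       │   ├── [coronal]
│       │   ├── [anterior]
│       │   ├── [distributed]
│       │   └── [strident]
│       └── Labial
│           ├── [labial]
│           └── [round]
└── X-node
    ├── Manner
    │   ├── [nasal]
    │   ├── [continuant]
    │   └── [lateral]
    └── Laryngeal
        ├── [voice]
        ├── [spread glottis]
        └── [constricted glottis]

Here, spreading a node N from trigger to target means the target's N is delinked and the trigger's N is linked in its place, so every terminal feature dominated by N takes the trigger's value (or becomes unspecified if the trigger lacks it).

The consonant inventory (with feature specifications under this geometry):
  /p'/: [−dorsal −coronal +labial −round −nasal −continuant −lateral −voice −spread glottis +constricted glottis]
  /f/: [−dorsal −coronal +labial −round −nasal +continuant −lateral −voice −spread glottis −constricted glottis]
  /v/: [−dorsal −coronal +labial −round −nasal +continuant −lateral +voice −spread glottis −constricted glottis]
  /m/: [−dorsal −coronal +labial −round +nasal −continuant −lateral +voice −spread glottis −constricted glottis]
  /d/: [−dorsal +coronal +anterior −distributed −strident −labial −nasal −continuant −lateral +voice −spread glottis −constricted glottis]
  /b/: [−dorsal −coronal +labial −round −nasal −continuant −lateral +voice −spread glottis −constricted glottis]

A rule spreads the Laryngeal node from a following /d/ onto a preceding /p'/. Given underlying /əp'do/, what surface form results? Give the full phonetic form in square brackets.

[əbdo]

The Laryngeal node dominates the terminals [voice], [spread glottis], [constricted glottis].
Spreading Laryngeal from /d/ onto /p'/ replaces those values with /d/'s: [+voice], [−spread glottis], [−constricted glottis]. Features outside Laryngeal ([dorsal], [coronal], [labial], …) stay as in /p'/.
This feature bundle is that of [b], so /əp'do/ surfaces as [əbdo].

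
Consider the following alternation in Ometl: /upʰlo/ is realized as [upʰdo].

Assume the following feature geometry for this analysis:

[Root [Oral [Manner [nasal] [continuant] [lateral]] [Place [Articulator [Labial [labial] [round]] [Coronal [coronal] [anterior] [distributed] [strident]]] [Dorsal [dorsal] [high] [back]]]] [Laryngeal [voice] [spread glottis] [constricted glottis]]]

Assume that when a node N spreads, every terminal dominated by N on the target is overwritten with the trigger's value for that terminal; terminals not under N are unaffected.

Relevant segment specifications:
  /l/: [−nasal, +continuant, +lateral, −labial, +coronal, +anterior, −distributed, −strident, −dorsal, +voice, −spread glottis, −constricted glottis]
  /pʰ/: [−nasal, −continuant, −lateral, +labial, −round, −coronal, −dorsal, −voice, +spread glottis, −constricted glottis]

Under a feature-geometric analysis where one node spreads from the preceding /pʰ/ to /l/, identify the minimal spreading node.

Manner

The alternation /l/ → [d] changes [continuant], [lateral] and nothing else.
These terminals are all dominated by Manner, and no proper subconstituent of Manner covers them all; Manner is their lowest common ancestor.
Delinking /l/'s Manner and associating /pʰ/'s Manner gives precisely the feature bundle of [d].
Had Oral or a higher node spread, [labial], [coronal] would have taken /pʰ/'s values; they stay as in /l/, confirming the spreading constituent is exactly Manner.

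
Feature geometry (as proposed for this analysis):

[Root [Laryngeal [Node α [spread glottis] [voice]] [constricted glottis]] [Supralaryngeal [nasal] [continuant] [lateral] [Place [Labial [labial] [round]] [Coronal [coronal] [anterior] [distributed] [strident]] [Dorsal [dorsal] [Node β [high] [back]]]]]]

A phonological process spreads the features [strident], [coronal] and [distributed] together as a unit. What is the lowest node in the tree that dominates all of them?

Coronal

[strident]: Root / Supralaryngeal / Place / Coronal / [strident].
[coronal]: Root / Supralaryngeal / Place / Coronal / [coronal].
[distributed]: Root / Supralaryngeal / Place / Coronal / [distributed].
The lowest node appearing on every path is Coronal; each proper daughter of Coronal fails to dominate at least one of the listed features.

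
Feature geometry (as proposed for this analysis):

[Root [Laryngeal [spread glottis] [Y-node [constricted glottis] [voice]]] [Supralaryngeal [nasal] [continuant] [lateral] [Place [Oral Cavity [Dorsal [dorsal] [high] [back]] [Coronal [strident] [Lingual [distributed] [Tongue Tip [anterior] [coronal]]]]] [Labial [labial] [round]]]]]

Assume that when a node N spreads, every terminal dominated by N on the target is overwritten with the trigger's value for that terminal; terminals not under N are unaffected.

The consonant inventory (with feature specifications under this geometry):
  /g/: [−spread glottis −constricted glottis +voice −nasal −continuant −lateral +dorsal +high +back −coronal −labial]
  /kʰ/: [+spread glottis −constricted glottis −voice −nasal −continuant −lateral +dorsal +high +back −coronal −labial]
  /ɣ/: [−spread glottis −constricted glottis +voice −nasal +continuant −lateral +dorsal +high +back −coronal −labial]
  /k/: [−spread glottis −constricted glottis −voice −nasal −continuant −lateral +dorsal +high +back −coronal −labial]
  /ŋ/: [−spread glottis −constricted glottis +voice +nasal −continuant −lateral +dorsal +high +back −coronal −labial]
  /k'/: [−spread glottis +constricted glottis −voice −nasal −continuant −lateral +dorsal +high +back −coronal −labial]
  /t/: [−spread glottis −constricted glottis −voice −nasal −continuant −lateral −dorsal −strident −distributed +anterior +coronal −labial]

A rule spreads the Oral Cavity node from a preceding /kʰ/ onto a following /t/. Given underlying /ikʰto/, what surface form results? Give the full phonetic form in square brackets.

[ikʰko]

Oral Cavity immediately or transitively dominates [dorsal], [high], [back], [strident], [distributed], [anterior], [coronal].
Spreading Oral Cavity from /kʰ/ onto /t/ replaces those values with /kʰ/'s: [+dorsal], [+high], [+back], [−coronal]. Features outside Oral Cavity ([spread glottis], [constricted glottis], [voice], …) stay as in /t/.
The resulting bundle matches /k/ in the inventory; substituting it for /t/ gives [ikʰko].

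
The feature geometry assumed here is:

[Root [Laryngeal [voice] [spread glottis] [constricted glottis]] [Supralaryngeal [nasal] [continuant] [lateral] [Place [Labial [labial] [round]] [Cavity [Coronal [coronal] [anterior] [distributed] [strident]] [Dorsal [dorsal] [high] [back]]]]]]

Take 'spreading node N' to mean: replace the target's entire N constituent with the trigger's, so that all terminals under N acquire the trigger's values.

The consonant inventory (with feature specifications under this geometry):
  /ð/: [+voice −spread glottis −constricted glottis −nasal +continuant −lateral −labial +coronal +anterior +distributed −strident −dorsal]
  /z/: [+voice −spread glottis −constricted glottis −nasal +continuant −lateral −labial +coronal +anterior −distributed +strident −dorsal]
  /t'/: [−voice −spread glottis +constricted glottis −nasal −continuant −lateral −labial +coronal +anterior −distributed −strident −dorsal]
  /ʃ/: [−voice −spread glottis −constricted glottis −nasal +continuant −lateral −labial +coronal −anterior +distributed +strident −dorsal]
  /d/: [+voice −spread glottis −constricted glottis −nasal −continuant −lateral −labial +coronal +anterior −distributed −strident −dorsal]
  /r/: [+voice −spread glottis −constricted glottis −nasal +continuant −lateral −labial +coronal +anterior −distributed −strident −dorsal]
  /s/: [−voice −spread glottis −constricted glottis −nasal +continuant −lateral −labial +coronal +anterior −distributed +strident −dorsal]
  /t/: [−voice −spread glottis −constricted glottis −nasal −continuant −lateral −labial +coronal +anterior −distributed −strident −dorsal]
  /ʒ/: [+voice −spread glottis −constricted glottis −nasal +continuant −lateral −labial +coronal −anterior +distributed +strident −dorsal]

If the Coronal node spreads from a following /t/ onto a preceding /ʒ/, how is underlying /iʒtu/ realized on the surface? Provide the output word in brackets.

[irtu]

Terminals under Coronal in this geometry: [coronal], [anterior], [distributed], [strident].
The target acquires /t/'s values for everything under Coronal — [+coronal], [+anterior], [−distributed], [−strident] — while keeping its own [voice], [spread glottis], [constricted glottis], ….
Among the inventory, only /r/ has exactly this specification, giving the surface form [irtu].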